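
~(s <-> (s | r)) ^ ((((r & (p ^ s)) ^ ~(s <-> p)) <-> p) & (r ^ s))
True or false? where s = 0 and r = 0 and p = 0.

s | r = 0 | 0 = 0
s <-> (s | r) = 0 <-> 0 = 1
~(s <-> (s | r)) = ~1 = 0
p ^ s = 0 ^ 0 = 0
r & (p ^ s) = 0 & 0 = 0
s <-> p = 0 <-> 0 = 1
~(s <-> p) = ~1 = 0
(r & (p ^ s)) ^ ~(s <-> p) = 0 ^ 0 = 0
((r & (p ^ s)) ^ ~(s <-> p)) <-> p = 0 <-> 0 = 1
r ^ s = 0 ^ 0 = 0
(((r & (p ^ s)) ^ ~(s <-> p)) <-> p) & (r ^ s) = 1 & 0 = 0
~(s <-> (s | r)) ^ ((((r & (p ^ s)) ^ ~(s <-> p)) <-> p) & (r ^ s)) = 0 ^ 0 = 0

0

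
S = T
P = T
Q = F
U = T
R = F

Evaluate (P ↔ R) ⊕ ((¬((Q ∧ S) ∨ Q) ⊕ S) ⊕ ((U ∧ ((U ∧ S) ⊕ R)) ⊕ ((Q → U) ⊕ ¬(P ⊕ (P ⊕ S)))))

Substituting S=T, P=T, Q=F, U=T, R=F:
P ↔ R = T ↔ F = F
Q ∧ S = F ∧ T = F
(Q ∧ S) ∨ Q = F ∨ F = F
¬((Q ∧ S) ∨ Q) = ¬F = T
¬((Q ∧ S) ∨ Q) ⊕ S = T ⊕ T = F
U ∧ S = T ∧ T = T
(U ∧ S) ⊕ R = T ⊕ F = T
U ∧ ((U ∧ S) ⊕ R) = T ∧ T = T
Q → U = F → T = T
P ⊕ S = T ⊕ T = F
P ⊕ (P ⊕ S) = T ⊕ F = T
¬(P ⊕ (P ⊕ S)) = ¬T = F
(Q → U) ⊕ ¬(P ⊕ (P ⊕ S)) = T ⊕ F = T
(U ∧ ((U ∧ S) ⊕ R)) ⊕ ((Q → U) ⊕ ¬(P ⊕ (P ⊕ S))) = T ⊕ T = F
(¬((Q ∧ S) ∨ Q) ⊕ S) ⊕ ((U ∧ ((U ∧ S) ⊕ R)) ⊕ ((Q → U) ⊕ ¬(P ⊕ (P ⊕ S)))) = F ⊕ F = F
(P ↔ R) ⊕ ((¬((Q ∧ S) ∨ Q) ⊕ S) ⊕ ((U ∧ ((U ∧ S) ⊕ R)) ⊕ ((Q → U) ⊕ ¬(P ⊕ (P ⊕ S))))) = F ⊕ F = F

F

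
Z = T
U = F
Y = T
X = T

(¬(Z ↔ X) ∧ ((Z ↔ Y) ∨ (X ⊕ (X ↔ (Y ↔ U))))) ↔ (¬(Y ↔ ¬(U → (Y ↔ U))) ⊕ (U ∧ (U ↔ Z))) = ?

F

Z ↔ X = T ↔ T = T
¬(Z ↔ X) = ¬T = F
Z ↔ Y = T ↔ T = T
Y ↔ U = T ↔ F = F
X ↔ (Y ↔ U) = T ↔ F = F
X ⊕ (X ↔ (Y ↔ U)) = T ⊕ F = T
(Z ↔ Y) ∨ (X ⊕ (X ↔ (Y ↔ U))) = T ∨ T = T
¬(Z ↔ X) ∧ ((Z ↔ Y) ∨ (X ⊕ (X ↔ (Y ↔ U)))) = F ∧ T = F
Y ↔ U = T ↔ F = F
U → (Y ↔ U) = F → F = T
¬(U → (Y ↔ U)) = ¬T = F
Y ↔ ¬(U → (Y ↔ U)) = T ↔ F = F
¬(Y ↔ ¬(U → (Y ↔ U))) = ¬F = T
U ↔ Z = F ↔ T = F
U ∧ (U ↔ Z) = F ∧ F = F
¬(Y ↔ ¬(U → (Y ↔ U))) ⊕ (U ∧ (U ↔ Z)) = T ⊕ F = T
(¬(Z ↔ X) ∧ ((Z ↔ Y) ∨ (X ⊕ (X ↔ (Y ↔ U))))) ↔ (¬(Y ↔ ¬(U → (Y ↔ U))) ⊕ (U ∧ (U ↔ Z))) = F ↔ T = F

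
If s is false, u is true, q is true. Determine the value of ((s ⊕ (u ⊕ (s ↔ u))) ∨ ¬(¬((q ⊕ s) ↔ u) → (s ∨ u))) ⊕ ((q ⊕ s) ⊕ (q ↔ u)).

s ↔ u = False ↔ True = False
u ⊕ (s ↔ u) = True ⊕ False = True
s ⊕ (u ⊕ (s ↔ u)) = False ⊕ True = True
q ⊕ s = True ⊕ False = True
(q ⊕ s) ↔ u = True ↔ True = True
¬((q ⊕ s) ↔ u) = ¬True = False
s ∨ u = False ∨ True = True
¬((q ⊕ s) ↔ u) → (s ∨ u) = False → True = True
¬(¬((q ⊕ s) ↔ u) → (s ∨ u)) = ¬True = False
(s ⊕ (u ⊕ (s ↔ u))) ∨ ¬(¬((q ⊕ s) ↔ u) → (s ∨ u)) = True ∨ False = True
q ⊕ s = True ⊕ False = True
q ↔ u = True ↔ True = True
(q ⊕ s) ⊕ (q ↔ u) = True ⊕ True = False
((s ⊕ (u ⊕ (s ↔ u))) ∨ ¬(¬((q ⊕ s) ↔ u) → (s ∨ u))) ⊕ ((q ⊕ s) ⊕ (q ↔ u)) = True ⊕ False = True

True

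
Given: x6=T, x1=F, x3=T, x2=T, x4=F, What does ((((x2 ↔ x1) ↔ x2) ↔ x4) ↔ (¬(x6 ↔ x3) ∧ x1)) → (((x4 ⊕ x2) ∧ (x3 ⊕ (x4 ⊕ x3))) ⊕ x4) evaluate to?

T

x2 ↔ x1 = T ↔ F = F
(x2 ↔ x1) ↔ x2 = F ↔ T = F
((x2 ↔ x1) ↔ x2) ↔ x4 = F ↔ F = T
x6 ↔ x3 = T ↔ T = T
¬(x6 ↔ x3) = ¬T = F
¬(x6 ↔ x3) ∧ x1 = F ∧ F = F
(((x2 ↔ x1) ↔ x2) ↔ x4) ↔ (¬(x6 ↔ x3) ∧ x1) = T ↔ F = F
x4 ⊕ x2 = F ⊕ T = T
x4 ⊕ x3 = F ⊕ T = T
x3 ⊕ (x4 ⊕ x3) = T ⊕ T = F
(x4 ⊕ x2) ∧ (x3 ⊕ (x4 ⊕ x3)) = T ∧ F = F
((x4 ⊕ x2) ∧ (x3 ⊕ (x4 ⊕ x3))) ⊕ x4 = F ⊕ F = F
((((x2 ↔ x1) ↔ x2) ↔ x4) ↔ (¬(x6 ↔ x3) ∧ x1)) → (((x4 ⊕ x2) ∧ (x3 ⊕ (x4 ⊕ x3))) ⊕ x4) = F → F = T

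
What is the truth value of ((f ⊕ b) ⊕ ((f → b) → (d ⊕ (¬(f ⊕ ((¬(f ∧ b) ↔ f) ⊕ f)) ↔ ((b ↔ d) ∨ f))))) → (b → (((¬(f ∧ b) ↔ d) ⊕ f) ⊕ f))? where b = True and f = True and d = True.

True

Substituting b=True, f=True, d=True:
f ⊕ b = True ⊕ True = False
f → b = True → True = True
f ∧ b = True ∧ True = True
¬(f ∧ b) = ¬True = False
¬(f ∧ b) ↔ f = False ↔ True = False
(¬(f ∧ b) ↔ f) ⊕ f = False ⊕ True = True
f ⊕ ((¬(f ∧ b) ↔ f) ⊕ f) = True ⊕ True = False
¬(f ⊕ ((¬(f ∧ b) ↔ f) ⊕ f)) = ¬False = True
b ↔ d = True ↔ True = True
(b ↔ d) ∨ f = True ∨ True = True
¬(f ⊕ ((¬(f ∧ b) ↔ f) ⊕ f)) ↔ ((b ↔ d) ∨ f) = True ↔ True = True
d ⊕ (¬(f ⊕ ((¬(f ∧ b) ↔ f) ⊕ f)) ↔ ((b ↔ d) ∨ f)) = True ⊕ True = False
(f → b) → (d ⊕ (¬(f ⊕ ((¬(f ∧ b) ↔ f) ⊕ f)) ↔ ((b ↔ d) ∨ f))) = True → False = False
(f ⊕ b) ⊕ ((f → b) → (d ⊕ (¬(f ⊕ ((¬(f ∧ b) ↔ f) ⊕ f)) ↔ ((b ↔ d) ∨ f)))) = False ⊕ False = False
f ∧ b = True ∧ True = True
¬(f ∧ b) = ¬True = False
¬(f ∧ b) ↔ d = False ↔ True = False
(¬(f ∧ b) ↔ d) ⊕ f = False ⊕ True = True
((¬(f ∧ b) ↔ d) ⊕ f) ⊕ f = True ⊕ True = False
b → (((¬(f ∧ b) ↔ d) ⊕ f) ⊕ f) = True → False = False
((f ⊕ b) ⊕ ((f → b) → (d ⊕ (¬(f ⊕ ((¬(f ∧ b) ↔ f) ⊕ f)) ↔ ((b ↔ d) ∨ f))))) → (b → (((¬(f ∧ b) ↔ d) ⊕ f) ⊕ f)) = False → False = True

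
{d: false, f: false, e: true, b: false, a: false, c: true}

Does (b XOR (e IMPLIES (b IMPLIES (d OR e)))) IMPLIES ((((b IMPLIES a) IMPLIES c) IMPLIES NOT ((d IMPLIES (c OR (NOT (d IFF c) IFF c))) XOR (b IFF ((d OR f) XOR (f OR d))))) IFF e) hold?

d OR e = false OR true = true
b IMPLIES (d OR e) = false IMPLIES true = true
e IMPLIES (b IMPLIES (d OR e)) = true IMPLIES true = true
b XOR (e IMPLIES (b IMPLIES (d OR e))) = false XOR true = true
b IMPLIES a = false IMPLIES false = true
(b IMPLIES a) IMPLIES c = true IMPLIES true = true
d IFF c = false IFF true = false
NOT (d IFF c) = NOT false = true
NOT (d IFF c) IFF c = true IFF true = true
c OR (NOT (d IFF c) IFF c) = true OR true = true
d IMPLIES (c OR (NOT (d IFF c) IFF c)) = false IMPLIES true = true
d OR f = false OR false = false
f OR d = false OR false = false
(d OR f) XOR (f OR d) = false XOR false = false
b IFF ((d OR f) XOR (f OR d)) = false IFF false = true
(d IMPLIES (c OR (NOT (d IFF c) IFF c))) XOR (b IFF ((d OR f) XOR (f OR d))) = true XOR true = false
NOT ((d IMPLIES (c OR (NOT (d IFF c) IFF c))) XOR (b IFF ((d OR f) XOR (f OR d)))) = NOT false = true
((b IMPLIES a) IMPLIES c) IMPLIES NOT ((d IMPLIES (c OR (NOT (d IFF c) IFF c))) XOR (b IFF ((d OR f) XOR (f OR d)))) = true IMPLIES true = true
(((b IMPLIES a) IMPLIES c) IMPLIES NOT ((d IMPLIES (c OR (NOT (d IFF c) IFF c))) XOR (b IFF ((d OR f) XOR (f OR d))))) IFF e = true IFF true = true
(b XOR (e IMPLIES (b IMPLIES (d OR e)))) IMPLIES ((((b IMPLIES a) IMPLIES c) IMPLIES NOT ((d IMPLIES (c OR (NOT (d IFF c) IFF c))) XOR (b IFF ((d OR f) XOR (f OR d))))) IFF e) = true IMPLIES true = true

true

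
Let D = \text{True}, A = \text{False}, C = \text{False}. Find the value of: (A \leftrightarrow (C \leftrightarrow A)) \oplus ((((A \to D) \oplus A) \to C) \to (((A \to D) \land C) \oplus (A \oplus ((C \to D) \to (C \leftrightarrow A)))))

C \leftrightarrow A = \text{False} \leftrightarrow \text{False} = \text{True}
A \leftrightarrow (C \leftrightarrow A) = \text{False} \leftrightarrow \text{True} = \text{False}
A \to D = \text{False} \to \text{True} = \text{True}
(A \to D) \oplus A = \text{True} \oplus \text{False} = \text{True}
((A \to D) \oplus A) \to C = \text{True} \to \text{False} = \text{False}
A \to D = \text{False} \to \text{True} = \text{True}
(A \to D) \land C = \text{True} \land \text{False} = \text{False}
C \to D = \text{False} \to \text{True} = \text{True}
C \leftrightarrow A = \text{False} \leftrightarrow \text{False} = \text{True}
(C \to D) \to (C \leftrightarrow A) = \text{True} \to \text{True} = \text{True}
A \oplus ((C \to D) \to (C \leftrightarrow A)) = \text{False} \oplus \text{True} = \text{True}
((A \to D) \land C) \oplus (A \oplus ((C \to D) \to (C \leftrightarrow A))) = \text{False} \oplus \text{True} = \text{True}
(((A \to D) \oplus A) \to C) \to (((A \to D) \land C) \oplus (A \oplus ((C \to D) \to (C \leftrightarrow A)))) = \text{False} \to \text{True} = \text{True}
(A \leftrightarrow (C \leftrightarrow A)) \oplus ((((A \to D) \oplus A) \to C) \to (((A \to D) \land C) \oplus (A \oplus ((C \to D) \to (C \leftrightarrow A))))) = \text{False} \oplus \text{True} = \text{True}

\text{True}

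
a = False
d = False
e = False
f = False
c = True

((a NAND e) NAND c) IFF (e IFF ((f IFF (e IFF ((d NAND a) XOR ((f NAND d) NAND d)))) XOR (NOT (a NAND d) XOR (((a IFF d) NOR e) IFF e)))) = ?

Substituting a=False, d=False, e=False, f=False, c=True:
a NAND e = False NAND False = True
(a NAND e) NAND c = True NAND True = False
d NAND a = False NAND False = True
f NAND d = False NAND False = True
(f NAND d) NAND d = True NAND False = True
(d NAND a) XOR ((f NAND d) NAND d) = True XOR True = False
e IFF ((d NAND a) XOR ((f NAND d) NAND d)) = False IFF False = True
f IFF (e IFF ((d NAND a) XOR ((f NAND d) NAND d))) = False IFF True = False
a NAND d = False NAND False = True
NOT (a NAND d) = NOT True = False
a IFF d = False IFF False = True
(a IFF d) NOR e = True NOR False = False
((a IFF d) NOR e) IFF e = False IFF False = True
NOT (a NAND d) XOR (((a IFF d) NOR e) IFF e) = False XOR True = True
(f IFF (e IFF ((d NAND a) XOR ((f NAND d) NAND d)))) XOR (NOT (a NAND d) XOR (((a IFF d) NOR e) IFF e)) = False XOR True = True
e IFF ((f IFF (e IFF ((d NAND a) XOR ((f NAND d) NAND d)))) XOR (NOT (a NAND d) XOR (((a IFF d) NOR e) IFF e))) = False IFF True = False
((a NAND e) NAND c) IFF (e IFF ((f IFF (e IFF ((d NAND a) XOR ((f NAND d) NAND d)))) XOR (NOT (a NAND d) XOR (((a IFF d) NOR e) IFF e)))) = False IFF False = True

True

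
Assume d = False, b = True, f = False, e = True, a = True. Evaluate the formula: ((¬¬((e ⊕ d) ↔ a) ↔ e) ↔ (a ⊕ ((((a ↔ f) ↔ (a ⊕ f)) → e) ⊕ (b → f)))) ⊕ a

e ⊕ d = True ⊕ False = True
(e ⊕ d) ↔ a = True ↔ True = True
¬((e ⊕ d) ↔ a) = ¬True = False
¬¬((e ⊕ d) ↔ a) = ¬False = True
¬¬((e ⊕ d) ↔ a) ↔ e = True ↔ True = True
a ↔ f = True ↔ False = False
a ⊕ f = True ⊕ False = True
(a ↔ f) ↔ (a ⊕ f) = False ↔ True = False
((a ↔ f) ↔ (a ⊕ f)) → e = False → True = True
b → f = True → False = False
(((a ↔ f) ↔ (a ⊕ f)) → e) ⊕ (b → f) = True ⊕ False = True
a ⊕ ((((a ↔ f) ↔ (a ⊕ f)) → e) ⊕ (b → f)) = True ⊕ True = False
(¬¬((e ⊕ d) ↔ a) ↔ e) ↔ (a ⊕ ((((a ↔ f) ↔ (a ⊕ f)) → e) ⊕ (b → f))) = True ↔ False = False
((¬¬((e ⊕ d) ↔ a) ↔ e) ↔ (a ⊕ ((((a ↔ f) ↔ (a ⊕ f)) → e) ⊕ (b → f)))) ⊕ a = False ⊕ True = True

True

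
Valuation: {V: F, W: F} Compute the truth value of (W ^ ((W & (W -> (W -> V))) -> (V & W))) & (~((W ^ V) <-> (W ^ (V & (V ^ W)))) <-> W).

Substituting V=F, W=F:
W -> V = F -> F = T
W -> (W -> V) = F -> T = T
W & (W -> (W -> V)) = F & T = F
V & W = F & F = F
(W & (W -> (W -> V))) -> (V & W) = F -> F = T
W ^ ((W & (W -> (W -> V))) -> (V & W)) = F ^ T = T
W ^ V = F ^ F = F
V ^ W = F ^ F = F
V & (V ^ W) = F & F = F
W ^ (V & (V ^ W)) = F ^ F = F
(W ^ V) <-> (W ^ (V & (V ^ W))) = F <-> F = T
~((W ^ V) <-> (W ^ (V & (V ^ W)))) = ~T = F
~((W ^ V) <-> (W ^ (V & (V ^ W)))) <-> W = F <-> F = T
(W ^ ((W & (W -> (W -> V))) -> (V & W))) & (~((W ^ V) <-> (W ^ (V & (V ^ W)))) <-> W) = T & T = T

T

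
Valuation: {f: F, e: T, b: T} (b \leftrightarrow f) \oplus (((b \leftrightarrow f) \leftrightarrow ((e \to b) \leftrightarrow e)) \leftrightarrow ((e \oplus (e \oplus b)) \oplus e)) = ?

T

Substituting f=F, e=T, b=T:
b \leftrightarrow f = T \leftrightarrow F = F
b \leftrightarrow f = T \leftrightarrow F = F
e \to b = T \to T = T
(e \to b) \leftrightarrow e = T \leftrightarrow T = T
(b \leftrightarrow f) \leftrightarrow ((e \to b) \leftrightarrow e) = F \leftrightarrow T = F
e \oplus b = T \oplus T = F
e \oplus (e \oplus b) = T \oplus F = T
(e \oplus (e \oplus b)) \oplus e = T \oplus T = F
((b \leftrightarrow f) \leftrightarrow ((e \to b) \leftrightarrow e)) \leftrightarrow ((e \oplus (e \oplus b)) \oplus e) = F \leftrightarrow F = T
(b \leftrightarrow f) \oplus (((b \leftrightarrow f) \leftrightarrow ((e \to b) \leftrightarrow e)) \leftrightarrow ((e \oplus (e \oplus b)) \oplus e)) = F \oplus T = T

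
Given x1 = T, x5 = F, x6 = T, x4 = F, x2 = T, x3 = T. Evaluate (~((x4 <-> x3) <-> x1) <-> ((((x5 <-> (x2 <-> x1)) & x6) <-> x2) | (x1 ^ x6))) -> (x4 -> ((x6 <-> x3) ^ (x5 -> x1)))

Substituting x1=T, x5=F, x6=T, x4=F, x2=T, x3=T:
x4 <-> x3 = F <-> T = F
(x4 <-> x3) <-> x1 = F <-> T = F
~((x4 <-> x3) <-> x1) = ~F = T
x2 <-> x1 = T <-> T = T
x5 <-> (x2 <-> x1) = F <-> T = F
(x5 <-> (x2 <-> x1)) & x6 = F & T = F
((x5 <-> (x2 <-> x1)) & x6) <-> x2 = F <-> T = F
x1 ^ x6 = T ^ T = F
(((x5 <-> (x2 <-> x1)) & x6) <-> x2) | (x1 ^ x6) = F | F = F
~((x4 <-> x3) <-> x1) <-> ((((x5 <-> (x2 <-> x1)) & x6) <-> x2) | (x1 ^ x6)) = T <-> F = F
x6 <-> x3 = T <-> T = T
x5 -> x1 = F -> T = T
(x6 <-> x3) ^ (x5 -> x1) = T ^ T = F
x4 -> ((x6 <-> x3) ^ (x5 -> x1)) = F -> F = T
(~((x4 <-> x3) <-> x1) <-> ((((x5 <-> (x2 <-> x1)) & x6) <-> x2) | (x1 ^ x6))) -> (x4 -> ((x6 <-> x3) ^ (x5 -> x1))) = F -> T = T

T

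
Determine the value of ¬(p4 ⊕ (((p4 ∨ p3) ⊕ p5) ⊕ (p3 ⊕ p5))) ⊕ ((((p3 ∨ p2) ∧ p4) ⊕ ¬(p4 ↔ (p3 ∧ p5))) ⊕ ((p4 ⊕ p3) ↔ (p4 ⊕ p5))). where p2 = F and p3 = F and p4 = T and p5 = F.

p4 ∨ p3 = T ∨ F = T
(p4 ∨ p3) ⊕ p5 = T ⊕ F = T
p3 ⊕ p5 = F ⊕ F = F
((p4 ∨ p3) ⊕ p5) ⊕ (p3 ⊕ p5) = T ⊕ F = T
p4 ⊕ (((p4 ∨ p3) ⊕ p5) ⊕ (p3 ⊕ p5)) = T ⊕ T = F
¬(p4 ⊕ (((p4 ∨ p3) ⊕ p5) ⊕ (p3 ⊕ p5))) = ¬F = T
p3 ∨ p2 = F ∨ F = F
(p3 ∨ p2) ∧ p4 = F ∧ T = F
p3 ∧ p5 = F ∧ F = F
p4 ↔ (p3 ∧ p5) = T ↔ F = F
¬(p4 ↔ (p3 ∧ p5)) = ¬F = T
((p3 ∨ p2) ∧ p4) ⊕ ¬(p4 ↔ (p3 ∧ p5)) = F ⊕ T = T
p4 ⊕ p3 = T ⊕ F = T
p4 ⊕ p5 = T ⊕ F = T
(p4 ⊕ p3) ↔ (p4 ⊕ p5) = T ↔ T = T
(((p3 ∨ p2) ∧ p4) ⊕ ¬(p4 ↔ (p3 ∧ p5))) ⊕ ((p4 ⊕ p3) ↔ (p4 ⊕ p5)) = T ⊕ T = F
¬(p4 ⊕ (((p4 ∨ p3) ⊕ p5) ⊕ (p3 ⊕ p5))) ⊕ ((((p3 ∨ p2) ∧ p4) ⊕ ¬(p4 ↔ (p3 ∧ p5))) ⊕ ((p4 ⊕ p3) ↔ (p4 ⊕ p5))) = T ⊕ F = T

T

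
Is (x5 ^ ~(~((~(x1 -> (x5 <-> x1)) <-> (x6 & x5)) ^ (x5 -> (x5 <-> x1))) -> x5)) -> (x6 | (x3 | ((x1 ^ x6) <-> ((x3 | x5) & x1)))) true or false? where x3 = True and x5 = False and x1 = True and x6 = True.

True

x5 <-> x1 = False <-> True = False
x1 -> (x5 <-> x1) = True -> False = False
~(x1 -> (x5 <-> x1)) = ~False = True
x6 & x5 = True & False = False
~(x1 -> (x5 <-> x1)) <-> (x6 & x5) = True <-> False = False
x5 <-> x1 = False <-> True = False
x5 -> (x5 <-> x1) = False -> False = True
(~(x1 -> (x5 <-> x1)) <-> (x6 & x5)) ^ (x5 -> (x5 <-> x1)) = False ^ True = True
~((~(x1 -> (x5 <-> x1)) <-> (x6 & x5)) ^ (x5 -> (x5 <-> x1))) = ~True = False
~((~(x1 -> (x5 <-> x1)) <-> (x6 & x5)) ^ (x5 -> (x5 <-> x1))) -> x5 = False -> False = True
~(~((~(x1 -> (x5 <-> x1)) <-> (x6 & x5)) ^ (x5 -> (x5 <-> x1))) -> x5) = ~True = False
x5 ^ ~(~((~(x1 -> (x5 <-> x1)) <-> (x6 & x5)) ^ (x5 -> (x5 <-> x1))) -> x5) = False ^ False = False
x1 ^ x6 = True ^ True = False
x3 | x5 = True | False = True
(x3 | x5) & x1 = True & True = True
(x1 ^ x6) <-> ((x3 | x5) & x1) = False <-> True = False
x3 | ((x1 ^ x6) <-> ((x3 | x5) & x1)) = True | False = True
x6 | (x3 | ((x1 ^ x6) <-> ((x3 | x5) & x1))) = True | True = True
(x5 ^ ~(~((~(x1 -> (x5 <-> x1)) <-> (x6 & x5)) ^ (x5 -> (x5 <-> x1))) -> x5)) -> (x6 | (x3 | ((x1 ^ x6) <-> ((x3 | x5) & x1)))) = False -> True = True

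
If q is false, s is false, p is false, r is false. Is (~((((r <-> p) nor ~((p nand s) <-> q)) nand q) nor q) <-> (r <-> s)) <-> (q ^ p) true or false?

0

r <-> p = 0 <-> 0 = 1
p nand s = 0 nand 0 = 1
(p nand s) <-> q = 1 <-> 0 = 0
~((p nand s) <-> q) = ~0 = 1
(r <-> p) nor ~((p nand s) <-> q) = 1 nor 1 = 0
((r <-> p) nor ~((p nand s) <-> q)) nand q = 0 nand 0 = 1
(((r <-> p) nor ~((p nand s) <-> q)) nand q) nor q = 1 nor 0 = 0
~((((r <-> p) nor ~((p nand s) <-> q)) nand q) nor q) = ~0 = 1
r <-> s = 0 <-> 0 = 1
~((((r <-> p) nor ~((p nand s) <-> q)) nand q) nor q) <-> (r <-> s) = 1 <-> 1 = 1
q ^ p = 0 ^ 0 = 0
(~((((r <-> p) nor ~((p nand s) <-> q)) nand q) nor q) <-> (r <-> s)) <-> (q ^ p) = 1 <-> 0 = 0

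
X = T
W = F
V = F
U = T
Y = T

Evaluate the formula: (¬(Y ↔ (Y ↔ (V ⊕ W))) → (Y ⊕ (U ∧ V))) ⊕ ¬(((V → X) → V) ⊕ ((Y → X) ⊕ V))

T

V ⊕ W = F ⊕ F = F
Y ↔ (V ⊕ W) = T ↔ F = F
Y ↔ (Y ↔ (V ⊕ W)) = T ↔ F = F
¬(Y ↔ (Y ↔ (V ⊕ W))) = ¬F = T
U ∧ V = T ∧ F = F
Y ⊕ (U ∧ V) = T ⊕ F = T
¬(Y ↔ (Y ↔ (V ⊕ W))) → (Y ⊕ (U ∧ V)) = T → T = T
V → X = F → T = T
(V → X) → V = T → F = F
Y → X = T → T = T
(Y → X) ⊕ V = T ⊕ F = T
((V → X) → V) ⊕ ((Y → X) ⊕ V) = F ⊕ T = T
¬(((V → X) → V) ⊕ ((Y → X) ⊕ V)) = ¬T = F
(¬(Y ↔ (Y ↔ (V ⊕ W))) → (Y ⊕ (U ∧ V))) ⊕ ¬(((V → X) → V) ⊕ ((Y → X) ⊕ V)) = T ⊕ F = T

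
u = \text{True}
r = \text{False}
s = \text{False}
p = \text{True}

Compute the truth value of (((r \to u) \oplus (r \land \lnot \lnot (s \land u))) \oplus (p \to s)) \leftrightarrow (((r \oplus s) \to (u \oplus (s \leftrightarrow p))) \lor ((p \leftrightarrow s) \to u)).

Substituting u=\text{True}, r=\text{False}, s=\text{False}, p=\text{True}:
r \to u = \text{False} \to \text{True} = \text{True}
s \land u = \text{False} \land \text{True} = \text{False}
\lnot (s \land u) = \lnot \text{False} = \text{True}
\lnot \lnot (s \land u) = \lnot \text{True} = \text{False}
r \land \lnot \lnot (s \land u) = \text{False} \land \text{False} = \text{False}
(r \to u) \oplus (r \land \lnot \lnot (s \land u)) = \text{True} \oplus \text{False} = \text{True}
p \to s = \text{True} \to \text{False} = \text{False}
((r \to u) \oplus (r \land \lnot \lnot (s \land u))) \oplus (p \to s) = \text{True} \oplus \text{False} = \text{True}
r \oplus s = \text{False} \oplus \text{False} = \text{False}
s \leftrightarrow p = \text{False} \leftrightarrow \text{True} = \text{False}
u \oplus (s \leftrightarrow p) = \text{True} \oplus \text{False} = \text{True}
(r \oplus s) \to (u \oplus (s \leftrightarrow p)) = \text{False} \to \text{True} = \text{True}
p \leftrightarrow s = \text{True} \leftrightarrow \text{False} = \text{False}
(p \leftrightarrow s) \to u = \text{False} \to \text{True} = \text{True}
((r \oplus s) \to (u \oplus (s \leftrightarrow p))) \lor ((p \leftrightarrow s) \to u) = \text{True} \lor \text{True} = \text{True}
(((r \to u) \oplus (r \land \lnot \lnot (s \land u))) \oplus (p \to s)) \leftrightarrow (((r \oplus s) \to (u \oplus (s \leftrightarrow p))) \lor ((p \leftrightarrow s) \to u)) = \text{True} \leftrightarrow \text{True} = \text{True}

\text{True}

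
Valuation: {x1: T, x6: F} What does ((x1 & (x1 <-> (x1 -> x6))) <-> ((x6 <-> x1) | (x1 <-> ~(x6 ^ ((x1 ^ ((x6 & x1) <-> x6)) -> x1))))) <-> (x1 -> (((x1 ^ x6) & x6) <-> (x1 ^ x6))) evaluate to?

F

x1 -> x6 = T -> F = F
x1 <-> (x1 -> x6) = T <-> F = F
x1 & (x1 <-> (x1 -> x6)) = T & F = F
x6 <-> x1 = F <-> T = F
x6 & x1 = F & T = F
(x6 & x1) <-> x6 = F <-> F = T
x1 ^ ((x6 & x1) <-> x6) = T ^ T = F
(x1 ^ ((x6 & x1) <-> x6)) -> x1 = F -> T = T
x6 ^ ((x1 ^ ((x6 & x1) <-> x6)) -> x1) = F ^ T = T
~(x6 ^ ((x1 ^ ((x6 & x1) <-> x6)) -> x1)) = ~T = F
x1 <-> ~(x6 ^ ((x1 ^ ((x6 & x1) <-> x6)) -> x1)) = T <-> F = F
(x6 <-> x1) | (x1 <-> ~(x6 ^ ((x1 ^ ((x6 & x1) <-> x6)) -> x1))) = F | F = F
(x1 & (x1 <-> (x1 -> x6))) <-> ((x6 <-> x1) | (x1 <-> ~(x6 ^ ((x1 ^ ((x6 & x1) <-> x6)) -> x1)))) = F <-> F = T
x1 ^ x6 = T ^ F = T
(x1 ^ x6) & x6 = T & F = F
x1 ^ x6 = T ^ F = T
((x1 ^ x6) & x6) <-> (x1 ^ x6) = F <-> T = F
x1 -> (((x1 ^ x6) & x6) <-> (x1 ^ x6)) = T -> F = F
((x1 & (x1 <-> (x1 -> x6))) <-> ((x6 <-> x1) | (x1 <-> ~(x6 ^ ((x1 ^ ((x6 & x1) <-> x6)) -> x1))))) <-> (x1 -> (((x1 ^ x6) & x6) <-> (x1 ^ x6))) = T <-> F = F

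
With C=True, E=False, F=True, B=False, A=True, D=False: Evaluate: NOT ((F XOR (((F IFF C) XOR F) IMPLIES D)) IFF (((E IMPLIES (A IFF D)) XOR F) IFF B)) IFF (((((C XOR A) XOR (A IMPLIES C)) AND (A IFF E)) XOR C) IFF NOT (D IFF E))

Substituting C=True, E=False, F=True, B=False, A=True, D=False:
F IFF C = True IFF True = True
(F IFF C) XOR F = True XOR True = False
((F IFF C) XOR F) IMPLIES D = False IMPLIES False = True
F XOR (((F IFF C) XOR F) IMPLIES D) = True XOR True = False
A IFF D = True IFF False = False
E IMPLIES (A IFF D) = False IMPLIES False = True
(E IMPLIES (A IFF D)) XOR F = True XOR True = False
((E IMPLIES (A IFF D)) XOR F) IFF B = False IFF False = True
(F XOR (((F IFF C) XOR F) IMPLIES D)) IFF (((E IMPLIES (A IFF D)) XOR F) IFF B) = False IFF True = False
NOT ((F XOR (((F IFF C) XOR F) IMPLIES D)) IFF (((E IMPLIES (A IFF D)) XOR F) IFF B)) = NOT False = True
C XOR A = True XOR True = False
A IMPLIES C = True IMPLIES True = True
(C XOR A) XOR (A IMPLIES C) = False XOR True = True
A IFF E = True IFF False = False
((C XOR A) XOR (A IMPLIES C)) AND (A IFF E) = True AND False = False
(((C XOR A) XOR (A IMPLIES C)) AND (A IFF E)) XOR C = False XOR True = True
D IFF E = False IFF False = True
NOT (D IFF E) = NOT True = False
((((C XOR A) XOR (A IMPLIES C)) AND (A IFF E)) XOR C) IFF NOT (D IFF E) = True IFF False = False
NOT ((F XOR (((F IFF C) XOR F) IMPLIES D)) IFF (((E IMPLIES (A IFF D)) XOR F) IFF B)) IFF (((((C XOR A) XOR (A IMPLIES C)) AND (A IFF E)) XOR C) IFF NOT (D IFF E)) = True IFF False = False

False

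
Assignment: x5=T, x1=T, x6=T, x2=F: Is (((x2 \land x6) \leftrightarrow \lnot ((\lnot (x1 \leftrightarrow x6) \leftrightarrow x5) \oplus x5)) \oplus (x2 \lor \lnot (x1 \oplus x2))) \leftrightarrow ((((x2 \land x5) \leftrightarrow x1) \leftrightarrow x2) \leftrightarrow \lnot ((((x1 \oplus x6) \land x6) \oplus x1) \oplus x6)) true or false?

x2 \land x6 = F \land T = F
x1 \leftrightarrow x6 = T \leftrightarrow T = T
\lnot (x1 \leftrightarrow x6) = \lnot T = F
\lnot (x1 \leftrightarrow x6) \leftrightarrow x5 = F \leftrightarrow T = F
(\lnot (x1 \leftrightarrow x6) \leftrightarrow x5) \oplus x5 = F \oplus T = T
\lnot ((\lnot (x1 \leftrightarrow x6) \leftrightarrow x5) \oplus x5) = \lnot T = F
(x2 \land x6) \leftrightarrow \lnot ((\lnot (x1 \leftrightarrow x6) \leftrightarrow x5) \oplus x5) = F \leftrightarrow F = T
x1 \oplus x2 = T \oplus F = T
\lnot (x1 \oplus x2) = \lnot T = F
x2 \lor \lnot (x1 \oplus x2) = F \lor F = F
((x2 \land x6) \leftrightarrow \lnot ((\lnot (x1 \leftrightarrow x6) \leftrightarrow x5) \oplus x5)) \oplus (x2 \lor \lnot (x1 \oplus x2)) = T \oplus F = T
x2 \land x5 = F \land T = F
(x2 \land x5) \leftrightarrow x1 = F \leftrightarrow T = F
((x2 \land x5) \leftrightarrow x1) \leftrightarrow x2 = F \leftrightarrow F = T
x1 \oplus x6 = T \oplus T = F
(x1 \oplus x6) \land x6 = F \land T = F
((x1 \oplus x6) \land x6) \oplus x1 = F \oplus T = T
(((x1 \oplus x6) \land x6) \oplus x1) \oplus x6 = T \oplus T = F
\lnot ((((x1 \oplus x6) \land x6) \oplus x1) \oplus x6) = \lnot F = T
(((x2 \land x5) \leftrightarrow x1) \leftrightarrow x2) \leftrightarrow \lnot ((((x1 \oplus x6) \land x6) \oplus x1) \oplus x6) = T \leftrightarrow T = T
(((x2 \land x6) \leftrightarrow \lnot ((\lnot (x1 \leftrightarrow x6) \leftrightarrow x5) \oplus x5)) \oplus (x2 \lor \lnot (x1 \oplus x2))) \leftrightarrow ((((x2 \land x5) \leftrightarrow x1) \leftrightarrow x2) \leftrightarrow \lnot ((((x1 \oplus x6) \land x6) \oplus x1) \oplus x6)) = T \leftrightarrow T = T

T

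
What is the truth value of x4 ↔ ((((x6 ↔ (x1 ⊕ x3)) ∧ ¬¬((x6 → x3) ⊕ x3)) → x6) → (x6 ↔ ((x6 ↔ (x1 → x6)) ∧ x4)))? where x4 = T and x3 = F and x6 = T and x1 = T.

T

x1 ⊕ x3 = T ⊕ F = T
x6 ↔ (x1 ⊕ x3) = T ↔ T = T
x6 → x3 = T → F = F
(x6 → x3) ⊕ x3 = F ⊕ F = F
¬((x6 → x3) ⊕ x3) = ¬F = T
¬¬((x6 → x3) ⊕ x3) = ¬T = F
(x6 ↔ (x1 ⊕ x3)) ∧ ¬¬((x6 → x3) ⊕ x3) = T ∧ F = F
((x6 ↔ (x1 ⊕ x3)) ∧ ¬¬((x6 → x3) ⊕ x3)) → x6 = F → T = T
x1 → x6 = T → T = T
x6 ↔ (x1 → x6) = T ↔ T = T
(x6 ↔ (x1 → x6)) ∧ x4 = T ∧ T = T
x6 ↔ ((x6 ↔ (x1 → x6)) ∧ x4) = T ↔ T = T
(((x6 ↔ (x1 ⊕ x3)) ∧ ¬¬((x6 → x3) ⊕ x3)) → x6) → (x6 ↔ ((x6 ↔ (x1 → x6)) ∧ x4)) = T → T = T
x4 ↔ ((((x6 ↔ (x1 ⊕ x3)) ∧ ¬¬((x6 → x3) ⊕ x3)) → x6) → (x6 ↔ ((x6 ↔ (x1 → x6)) ∧ x4))) = T ↔ T = T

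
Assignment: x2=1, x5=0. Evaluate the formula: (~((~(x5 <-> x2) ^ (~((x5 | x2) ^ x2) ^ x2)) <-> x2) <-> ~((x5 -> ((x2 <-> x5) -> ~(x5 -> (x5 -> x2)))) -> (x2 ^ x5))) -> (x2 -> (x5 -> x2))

1

x5 <-> x2 = 0 <-> 1 = 0
~(x5 <-> x2) = ~0 = 1
x5 | x2 = 0 | 1 = 1
(x5 | x2) ^ x2 = 1 ^ 1 = 0
~((x5 | x2) ^ x2) = ~0 = 1
~((x5 | x2) ^ x2) ^ x2 = 1 ^ 1 = 0
~(x5 <-> x2) ^ (~((x5 | x2) ^ x2) ^ x2) = 1 ^ 0 = 1
(~(x5 <-> x2) ^ (~((x5 | x2) ^ x2) ^ x2)) <-> x2 = 1 <-> 1 = 1
~((~(x5 <-> x2) ^ (~((x5 | x2) ^ x2) ^ x2)) <-> x2) = ~1 = 0
x2 <-> x5 = 1 <-> 0 = 0
x5 -> x2 = 0 -> 1 = 1
x5 -> (x5 -> x2) = 0 -> 1 = 1
~(x5 -> (x5 -> x2)) = ~1 = 0
(x2 <-> x5) -> ~(x5 -> (x5 -> x2)) = 0 -> 0 = 1
x5 -> ((x2 <-> x5) -> ~(x5 -> (x5 -> x2))) = 0 -> 1 = 1
x2 ^ x5 = 1 ^ 0 = 1
(x5 -> ((x2 <-> x5) -> ~(x5 -> (x5 -> x2)))) -> (x2 ^ x5) = 1 -> 1 = 1
~((x5 -> ((x2 <-> x5) -> ~(x5 -> (x5 -> x2)))) -> (x2 ^ x5)) = ~1 = 0
~((~(x5 <-> x2) ^ (~((x5 | x2) ^ x2) ^ x2)) <-> x2) <-> ~((x5 -> ((x2 <-> x5) -> ~(x5 -> (x5 -> x2)))) -> (x2 ^ x5)) = 0 <-> 0 = 1
x5 -> x2 = 0 -> 1 = 1
x2 -> (x5 -> x2) = 1 -> 1 = 1
(~((~(x5 <-> x2) ^ (~((x5 | x2) ^ x2) ^ x2)) <-> x2) <-> ~((x5 -> ((x2 <-> x5) -> ~(x5 -> (x5 -> x2)))) -> (x2 ^ x5))) -> (x2 -> (x5 -> x2)) = 1 -> 1 = 1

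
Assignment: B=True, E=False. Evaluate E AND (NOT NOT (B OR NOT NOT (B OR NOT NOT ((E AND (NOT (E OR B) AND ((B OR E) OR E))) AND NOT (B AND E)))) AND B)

E OR B = False OR True = True
NOT (E OR B) = NOT True = False
B OR E = True OR False = True
(B OR E) OR E = True OR False = True
NOT (E OR B) AND ((B OR E) OR E) = False AND True = False
E AND (NOT (E OR B) AND ((B OR E) OR E)) = False AND False = False
B AND E = True AND False = False
NOT (B AND E) = NOT False = True
(E AND (NOT (E OR B) AND ((B OR E) OR E))) AND NOT (B AND E) = False AND True = False
NOT ((E AND (NOT (E OR B) AND ((B OR E) OR E))) AND NOT (B AND E)) = NOT False = True
NOT NOT ((E AND (NOT (E OR B) AND ((B OR E) OR E))) AND NOT (B AND E)) = NOT True = False
B OR NOT NOT ((E AND (NOT (E OR B) AND ((B OR E) OR E))) AND NOT (B AND E)) = True OR False = True
NOT (B OR NOT NOT ((E AND (NOT (E OR B) AND ((B OR E) OR E))) AND NOT (B AND E))) = NOT True = False
NOT NOT (B OR NOT NOT ((E AND (NOT (E OR B) AND ((B OR E) OR E))) AND NOT (B AND E))) = NOT False = True
B OR NOT NOT (B OR NOT NOT ((E AND (NOT (E OR B) AND ((B OR E) OR E))) AND NOT (B AND E))) = True OR True = True
NOT (B OR NOT NOT (B OR NOT NOT ((E AND (NOT (E OR B) AND ((B OR E) OR E))) AND NOT (B AND E)))) = NOT True = False
NOT NOT (B OR NOT NOT (B OR NOT NOT ((E AND (NOT (E OR B) AND ((B OR E) OR E))) AND NOT (B AND E)))) = NOT False = True
NOT NOT (B OR NOT NOT (B OR NOT NOT ((E AND (NOT (E OR B) AND ((B OR E) OR E))) AND NOT (B AND E)))) AND B = True AND True = True
E AND (NOT NOT (B OR NOT NOT (B OR NOT NOT ((E AND (NOT (E OR B) AND ((B OR E) OR E))) AND NOT (B AND E)))) AND B) = False AND True = False

False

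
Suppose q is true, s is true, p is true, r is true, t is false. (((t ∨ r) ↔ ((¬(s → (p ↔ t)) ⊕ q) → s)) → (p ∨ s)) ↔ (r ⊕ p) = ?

t ∨ r = F ∨ T = T
p ↔ t = T ↔ F = F
s → (p ↔ t) = T → F = F
¬(s → (p ↔ t)) = ¬F = T
¬(s → (p ↔ t)) ⊕ q = T ⊕ T = F
(¬(s → (p ↔ t)) ⊕ q) → s = F → T = T
(t ∨ r) ↔ ((¬(s → (p ↔ t)) ⊕ q) → s) = T ↔ T = T
p ∨ s = T ∨ T = T
((t ∨ r) ↔ ((¬(s → (p ↔ t)) ⊕ q) → s)) → (p ∨ s) = T → T = T
r ⊕ p = T ⊕ T = F
(((t ∨ r) ↔ ((¬(s → (p ↔ t)) ⊕ q) → s)) → (p ∨ s)) ↔ (r ⊕ p) = T ↔ F = F

F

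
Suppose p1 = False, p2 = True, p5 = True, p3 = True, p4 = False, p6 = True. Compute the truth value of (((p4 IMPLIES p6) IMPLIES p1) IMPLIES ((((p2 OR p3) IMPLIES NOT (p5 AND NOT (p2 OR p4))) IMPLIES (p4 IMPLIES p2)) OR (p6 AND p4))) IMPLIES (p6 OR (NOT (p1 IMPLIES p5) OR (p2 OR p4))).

p4 IMPLIES p6 = False IMPLIES True = True
(p4 IMPLIES p6) IMPLIES p1 = True IMPLIES False = False
p2 OR p3 = True OR True = True
p2 OR p4 = True OR False = True
NOT (p2 OR p4) = NOT True = False
p5 AND NOT (p2 OR p4) = True AND False = False
NOT (p5 AND NOT (p2 OR p4)) = NOT False = True
(p2 OR p3) IMPLIES NOT (p5 AND NOT (p2 OR p4)) = True IMPLIES True = True
p4 IMPLIES p2 = False IMPLIES True = True
((p2 OR p3) IMPLIES NOT (p5 AND NOT (p2 OR p4))) IMPLIES (p4 IMPLIES p2) = True IMPLIES True = True
p6 AND p4 = True AND False = False
(((p2 OR p3) IMPLIES NOT (p5 AND NOT (p2 OR p4))) IMPLIES (p4 IMPLIES p2)) OR (p6 AND p4) = True OR False = True
((p4 IMPLIES p6) IMPLIES p1) IMPLIES ((((p2 OR p3) IMPLIES NOT (p5 AND NOT (p2 OR p4))) IMPLIES (p4 IMPLIES p2)) OR (p6 AND p4)) = False IMPLIES True = True
p1 IMPLIES p5 = False IMPLIES True = True
NOT (p1 IMPLIES p5) = NOT True = False
p2 OR p4 = True OR False = True
NOT (p1 IMPLIES p5) OR (p2 OR p4) = False OR True = True
p6 OR (NOT (p1 IMPLIES p5) OR (p2 OR p4)) = True OR True = True
(((p4 IMPLIES p6) IMPLIES p1) IMPLIES ((((p2 OR p3) IMPLIES NOT (p5 AND NOT (p2 OR p4))) IMPLIES (p4 IMPLIES p2)) OR (p6 AND p4))) IMPLIES (p6 OR (NOT (p1 IMPLIES p5) OR (p2 OR p4))) = True IMPLIES True = True

True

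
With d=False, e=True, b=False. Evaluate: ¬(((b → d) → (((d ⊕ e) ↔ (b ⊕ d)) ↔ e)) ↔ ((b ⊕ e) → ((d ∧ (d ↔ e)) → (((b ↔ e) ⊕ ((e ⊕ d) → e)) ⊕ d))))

True

b → d = False → False = True
d ⊕ e = False ⊕ True = True
b ⊕ d = False ⊕ False = False
(d ⊕ e) ↔ (b ⊕ d) = True ↔ False = False
((d ⊕ e) ↔ (b ⊕ d)) ↔ e = False ↔ True = False
(b → d) → (((d ⊕ e) ↔ (b ⊕ d)) ↔ e) = True → False = False
b ⊕ e = False ⊕ True = True
d ↔ e = False ↔ True = False
d ∧ (d ↔ e) = False ∧ False = False
b ↔ e = False ↔ True = False
e ⊕ d = True ⊕ False = True
(e ⊕ d) → e = True → True = True
(b ↔ e) ⊕ ((e ⊕ d) → e) = False ⊕ True = True
((b ↔ e) ⊕ ((e ⊕ d) → e)) ⊕ d = True ⊕ False = True
(d ∧ (d ↔ e)) → (((b ↔ e) ⊕ ((e ⊕ d) → e)) ⊕ d) = False → True = True
(b ⊕ e) → ((d ∧ (d ↔ e)) → (((b ↔ e) ⊕ ((e ⊕ d) → e)) ⊕ d)) = True → True = True
((b → d) → (((d ⊕ e) ↔ (b ⊕ d)) ↔ e)) ↔ ((b ⊕ e) → ((d ∧ (d ↔ e)) → (((b ↔ e) ⊕ ((e ⊕ d) → e)) ⊕ d))) = False ↔ True = False
¬(((b → d) → (((d ⊕ e) ↔ (b ⊕ d)) ↔ e)) ↔ ((b ⊕ e) → ((d ∧ (d ↔ e)) → (((b ↔ e) ⊕ ((e ⊕ d) → e)) ⊕ d)))) = ¬False = True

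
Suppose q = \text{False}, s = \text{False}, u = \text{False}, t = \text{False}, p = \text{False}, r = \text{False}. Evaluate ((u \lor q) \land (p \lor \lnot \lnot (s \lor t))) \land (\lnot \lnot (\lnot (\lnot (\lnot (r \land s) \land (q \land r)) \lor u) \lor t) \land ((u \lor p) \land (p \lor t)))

\text{False}

u \lor q = \text{False} \lor \text{False} = \text{False}
s \lor t = \text{False} \lor \text{False} = \text{False}
\lnot (s \lor t) = \lnot \text{False} = \text{True}
\lnot \lnot (s \lor t) = \lnot \text{True} = \text{False}
p \lor \lnot \lnot (s \lor t) = \text{False} \lor \text{False} = \text{False}
(u \lor q) \land (p \lor \lnot \lnot (s \lor t)) = \text{False} \land \text{False} = \text{False}
r \land s = \text{False} \land \text{False} = \text{False}
\lnot (r \land s) = \lnot \text{False} = \text{True}
q \land r = \text{False} \land \text{False} = \text{False}
\lnot (r \land s) \land (q \land r) = \text{True} \land \text{False} = \text{False}
\lnot (\lnot (r \land s) \land (q \land r)) = \lnot \text{False} = \text{True}
\lnot (\lnot (r \land s) \land (q \land r)) \lor u = \text{True} \lor \text{False} = \text{True}
\lnot (\lnot (\lnot (r \land s) \land (q \land r)) \lor u) = \lnot \text{True} = \text{False}
\lnot (\lnot (\lnot (r \land s) \land (q \land r)) \lor u) \lor t = \text{False} \lor \text{False} = \text{False}
\lnot (\lnot (\lnot (\lnot (r \land s) \land (q \land r)) \lor u) \lor t) = \lnot \text{False} = \text{True}
\lnot \lnot (\lnot (\lnot (\lnot (r \land s) \land (q \land r)) \lor u) \lor t) = \lnot \text{True} = \text{False}
u \lor p = \text{False} \lor \text{False} = \text{False}
p \lor t = \text{False} \lor \text{False} = \text{False}
(u \lor p) \land (p \lor t) = \text{False} \land \text{False} = \text{False}
\lnot \lnot (\lnot (\lnot (\lnot (r \land s) \land (q \land r)) \lor u) \lor t) \land ((u \lor p) \land (p \lor t)) = \text{False} \land \text{False} = \text{False}
((u \lor q) \land (p \lor \lnot \lnot (s \lor t))) \land (\lnot \lnot (\lnot (\lnot (\lnot (r \land s) \land (q \land r)) \lor u) \lor t) \land ((u \lor p) \land (p \lor t))) = \text{False} \land \text{False} = \text{False}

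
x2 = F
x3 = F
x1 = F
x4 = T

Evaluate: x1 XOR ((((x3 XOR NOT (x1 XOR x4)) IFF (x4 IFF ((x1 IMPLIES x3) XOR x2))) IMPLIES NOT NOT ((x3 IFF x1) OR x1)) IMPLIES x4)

x1 XOR x4 = F XOR T = T
NOT (x1 XOR x4) = NOT T = F
x3 XOR NOT (x1 XOR x4) = F XOR F = F
x1 IMPLIES x3 = F IMPLIES F = T
(x1 IMPLIES x3) XOR x2 = T XOR F = T
x4 IFF ((x1 IMPLIES x3) XOR x2) = T IFF T = T
(x3 XOR NOT (x1 XOR x4)) IFF (x4 IFF ((x1 IMPLIES x3) XOR x2)) = F IFF T = F
x3 IFF x1 = F IFF F = T
(x3 IFF x1) OR x1 = T OR F = T
NOT ((x3 IFF x1) OR x1) = NOT T = F
NOT NOT ((x3 IFF x1) OR x1) = NOT F = T
((x3 XOR NOT (x1 XOR x4)) IFF (x4 IFF ((x1 IMPLIES x3) XOR x2))) IMPLIES NOT NOT ((x3 IFF x1) OR x1) = F IMPLIES T = T
(((x3 XOR NOT (x1 XOR x4)) IFF (x4 IFF ((x1 IMPLIES x3) XOR x2))) IMPLIES NOT NOT ((x3 IFF x1) OR x1)) IMPLIES x4 = T IMPLIES T = T
x1 XOR ((((x3 XOR NOT (x1 XOR x4)) IFF (x4 IFF ((x1 IMPLIES x3) XOR x2))) IMPLIES NOT NOT ((x3 IFF x1) OR x1)) IMPLIES x4) = F XOR T = T

T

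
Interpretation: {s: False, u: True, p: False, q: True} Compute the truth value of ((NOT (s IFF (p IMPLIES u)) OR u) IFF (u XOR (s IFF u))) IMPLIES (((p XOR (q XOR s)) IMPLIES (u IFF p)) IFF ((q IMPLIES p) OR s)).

p IMPLIES u = False IMPLIES True = True
s IFF (p IMPLIES u) = False IFF True = False
NOT (s IFF (p IMPLIES u)) = NOT False = True
NOT (s IFF (p IMPLIES u)) OR u = True OR True = True
s IFF u = False IFF True = False
u XOR (s IFF u) = True XOR False = True
(NOT (s IFF (p IMPLIES u)) OR u) IFF (u XOR (s IFF u)) = True IFF True = True
q XOR s = True XOR False = True
p XOR (q XOR s) = False XOR True = True
u IFF p = True IFF False = False
(p XOR (q XOR s)) IMPLIES (u IFF p) = True IMPLIES False = False
q IMPLIES p = True IMPLIES False = False
(q IMPLIES p) OR s = False OR False = False
((p XOR (q XOR s)) IMPLIES (u IFF p)) IFF ((q IMPLIES p) OR s) = False IFF False = True
((NOT (s IFF (p IMPLIES u)) OR u) IFF (u XOR (s IFF u))) IMPLIES (((p XOR (q XOR s)) IMPLIES (u IFF p)) IFF ((q IMPLIES p) OR s)) = True IMPLIES True = True

True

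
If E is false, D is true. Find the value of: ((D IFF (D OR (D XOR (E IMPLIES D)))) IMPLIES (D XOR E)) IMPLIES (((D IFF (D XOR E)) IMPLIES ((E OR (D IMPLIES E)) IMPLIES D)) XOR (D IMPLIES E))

true

E IMPLIES D = false IMPLIES true = true
D XOR (E IMPLIES D) = true XOR true = false
D OR (D XOR (E IMPLIES D)) = true OR false = true
D IFF (D OR (D XOR (E IMPLIES D))) = true IFF true = true
D XOR E = true XOR false = true
(D IFF (D OR (D XOR (E IMPLIES D)))) IMPLIES (D XOR E) = true IMPLIES true = true
D XOR E = true XOR false = true
D IFF (D XOR E) = true IFF true = true
D IMPLIES E = true IMPLIES false = false
E OR (D IMPLIES E) = false OR false = false
(E OR (D IMPLIES E)) IMPLIES D = false IMPLIES true = true
(D IFF (D XOR E)) IMPLIES ((E OR (D IMPLIES E)) IMPLIES D) = true IMPLIES true = true
D IMPLIES E = true IMPLIES false = false
((D IFF (D XOR E)) IMPLIES ((E OR (D IMPLIES E)) IMPLIES D)) XOR (D IMPLIES E) = true XOR false = true
((D IFF (D OR (D XOR (E IMPLIES D)))) IMPLIES (D XOR E)) IMPLIES (((D IFF (D XOR E)) IMPLIES ((E OR (D IMPLIES E)) IMPLIES D)) XOR (D IMPLIES E)) = true IMPLIES true = true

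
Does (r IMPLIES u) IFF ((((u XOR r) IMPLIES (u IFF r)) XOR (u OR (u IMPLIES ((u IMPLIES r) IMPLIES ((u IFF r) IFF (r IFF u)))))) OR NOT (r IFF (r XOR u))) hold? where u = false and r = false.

Substituting u=false, r=false:
r IMPLIES u = false IMPLIES false = true
u XOR r = false XOR false = false
u IFF r = false IFF false = true
(u XOR r) IMPLIES (u IFF r) = false IMPLIES true = true
u IMPLIES r = false IMPLIES false = true
u IFF r = false IFF false = true
r IFF u = false IFF false = true
(u IFF r) IFF (r IFF u) = true IFF true = true
(u IMPLIES r) IMPLIES ((u IFF r) IFF (r IFF u)) = true IMPLIES true = true
u IMPLIES ((u IMPLIES r) IMPLIES ((u IFF r) IFF (r IFF u))) = false IMPLIES true = true
u OR (u IMPLIES ((u IMPLIES r) IMPLIES ((u IFF r) IFF (r IFF u)))) = false OR true = true
((u XOR r) IMPLIES (u IFF r)) XOR (u OR (u IMPLIES ((u IMPLIES r) IMPLIES ((u IFF r) IFF (r IFF u))))) = true XOR true = false
r XOR u = false XOR false = false
r IFF (r XOR u) = false IFF false = true
NOT (r IFF (r XOR u)) = NOT true = false
(((u XOR r) IMPLIES (u IFF r)) XOR (u OR (u IMPLIES ((u IMPLIES r) IMPLIES ((u IFF r) IFF (r IFF u)))))) OR NOT (r IFF (r XOR u)) = false OR false = false
(r IMPLIES u) IFF ((((u XOR r) IMPLIES (u IFF r)) XOR (u OR (u IMPLIES ((u IMPLIES r) IMPLIES ((u IFF r) IFF (r IFF u)))))) OR NOT (r IFF (r XOR u))) = true IFF false = false

false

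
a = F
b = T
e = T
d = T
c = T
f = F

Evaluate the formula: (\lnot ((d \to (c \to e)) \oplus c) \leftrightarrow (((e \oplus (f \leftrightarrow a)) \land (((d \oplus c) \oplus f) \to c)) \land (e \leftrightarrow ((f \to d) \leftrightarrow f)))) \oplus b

T

c \to e = T \to T = T
d \to (c \to e) = T \to T = T
(d \to (c \to e)) \oplus c = T \oplus T = F
\lnot ((d \to (c \to e)) \oplus c) = \lnot F = T
f \leftrightarrow a = F \leftrightarrow F = T
e \oplus (f \leftrightarrow a) = T \oplus T = F
d \oplus c = T \oplus T = F
(d \oplus c) \oplus f = F \oplus F = F
((d \oplus c) \oplus f) \to c = F \to T = T
(e \oplus (f \leftrightarrow a)) \land (((d \oplus c) \oplus f) \to c) = F \land T = F
f \to d = F \to T = T
(f \to d) \leftrightarrow f = T \leftrightarrow F = F
e \leftrightarrow ((f \to d) \leftrightarrow f) = T \leftrightarrow F = F
((e \oplus (f \leftrightarrow a)) \land (((d \oplus c) \oplus f) \to c)) \land (e \leftrightarrow ((f \to d) \leftrightarrow f)) = F \land F = F
\lnot ((d \to (c \to e)) \oplus c) \leftrightarrow (((e \oplus (f \leftrightarrow a)) \land (((d \oplus c) \oplus f) \to c)) \land (e \leftrightarrow ((f \to d) \leftrightarrow f))) = T \leftrightarrow F = F
(\lnot ((d \to (c \to e)) \oplus c) \leftrightarrow (((e \oplus (f \leftrightarrow a)) \land (((d \oplus c) \oplus f) \to c)) \land (e \leftrightarrow ((f \to d) \leftrightarrow f)))) \oplus b = F \oplus T = T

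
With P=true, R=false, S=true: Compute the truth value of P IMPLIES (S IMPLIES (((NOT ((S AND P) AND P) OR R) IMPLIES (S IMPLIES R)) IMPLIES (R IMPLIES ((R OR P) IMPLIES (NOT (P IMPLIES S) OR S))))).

S AND P = true AND true = true
(S AND P) AND P = true AND true = true
NOT ((S AND P) AND P) = NOT true = false
NOT ((S AND P) AND P) OR R = false OR false = false
S IMPLIES R = true IMPLIES false = false
(NOT ((S AND P) AND P) OR R) IMPLIES (S IMPLIES R) = false IMPLIES false = true
R OR P = false OR true = true
P IMPLIES S = true IMPLIES true = true
NOT (P IMPLIES S) = NOT true = false
NOT (P IMPLIES S) OR S = false OR true = true
(R OR P) IMPLIES (NOT (P IMPLIES S) OR S) = true IMPLIES true = true
R IMPLIES ((R OR P) IMPLIES (NOT (P IMPLIES S) OR S)) = false IMPLIES true = true
((NOT ((S AND P) AND P) OR R) IMPLIES (S IMPLIES R)) IMPLIES (R IMPLIES ((R OR P) IMPLIES (NOT (P IMPLIES S) OR S))) = true IMPLIES true = true
S IMPLIES (((NOT ((S AND P) AND P) OR R) IMPLIES (S IMPLIES R)) IMPLIES (R IMPLIES ((R OR P) IMPLIES (NOT (P IMPLIES S) OR S)))) = true IMPLIES true = true
P IMPLIES (S IMPLIES (((NOT ((S AND P) AND P) OR R) IMPLIES (S IMPLIES R)) IMPLIES (R IMPLIES ((R OR P) IMPLIES (NOT (P IMPLIES S) OR S))))) = true IMPLIES true = true

true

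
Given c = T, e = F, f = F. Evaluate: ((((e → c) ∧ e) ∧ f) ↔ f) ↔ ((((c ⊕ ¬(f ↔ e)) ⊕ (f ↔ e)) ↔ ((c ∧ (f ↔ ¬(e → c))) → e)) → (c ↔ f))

e → c = F → T = T
(e → c) ∧ e = T ∧ F = F
((e → c) ∧ e) ∧ f = F ∧ F = F
(((e → c) ∧ e) ∧ f) ↔ f = F ↔ F = T
f ↔ e = F ↔ F = T
¬(f ↔ e) = ¬T = F
c ⊕ ¬(f ↔ e) = T ⊕ F = T
f ↔ e = F ↔ F = T
(c ⊕ ¬(f ↔ e)) ⊕ (f ↔ e) = T ⊕ T = F
e → c = F → T = T
¬(e → c) = ¬T = F
f ↔ ¬(e → c) = F ↔ F = T
c ∧ (f ↔ ¬(e → c)) = T ∧ T = T
(c ∧ (f ↔ ¬(e → c))) → e = T → F = F
((c ⊕ ¬(f ↔ e)) ⊕ (f ↔ e)) ↔ ((c ∧ (f ↔ ¬(e → c))) → e) = F ↔ F = T
c ↔ f = T ↔ F = F
(((c ⊕ ¬(f ↔ e)) ⊕ (f ↔ e)) ↔ ((c ∧ (f ↔ ¬(e → c))) → e)) → (c ↔ f) = T → F = F
((((e → c) ∧ e) ∧ f) ↔ f) ↔ ((((c ⊕ ¬(f ↔ e)) ⊕ (f ↔ e)) ↔ ((c ∧ (f ↔ ¬(e → c))) → e)) → (c ↔ f)) = T ↔ F = F

F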